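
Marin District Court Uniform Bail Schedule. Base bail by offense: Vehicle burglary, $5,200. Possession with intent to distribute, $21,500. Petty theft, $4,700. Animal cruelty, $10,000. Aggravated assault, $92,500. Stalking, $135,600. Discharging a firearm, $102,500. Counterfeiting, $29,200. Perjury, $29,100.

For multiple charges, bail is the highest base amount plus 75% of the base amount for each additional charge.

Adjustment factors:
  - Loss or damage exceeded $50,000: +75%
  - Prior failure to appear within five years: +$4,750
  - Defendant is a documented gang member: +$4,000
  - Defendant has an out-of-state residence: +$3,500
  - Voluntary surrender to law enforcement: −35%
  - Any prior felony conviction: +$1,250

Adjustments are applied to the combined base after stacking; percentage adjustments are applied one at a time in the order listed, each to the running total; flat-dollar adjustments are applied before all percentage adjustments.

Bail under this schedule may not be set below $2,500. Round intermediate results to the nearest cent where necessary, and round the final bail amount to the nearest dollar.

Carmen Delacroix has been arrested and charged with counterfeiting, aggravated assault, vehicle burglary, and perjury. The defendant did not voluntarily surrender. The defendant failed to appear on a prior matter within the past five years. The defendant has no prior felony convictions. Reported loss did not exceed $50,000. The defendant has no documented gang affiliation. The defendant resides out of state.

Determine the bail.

Base amounts from the schedule: counterfeiting $29,200; aggravated assault $92,500; vehicle burglary $5,200; perjury $29,100.
Stacking rule: highest base plus 75% of each additional charge. Highest is aggravated assault at $92,500. Additional: $29,200 × 75% = $21,900; $5,200 × 75% = $3,900; $29,100 × 75% = $21,825. Combined base = $92,500 + $47,625 = $140,125.
Prior failure to appear within five years (+$4,750 flat): $140,125 + $4,750 = $144,875.
Defendant has an out-of-state residence (+$3,500 flat): $144,875 + $3,500 = $148,375.
$148,375 is at or above the $2,500 minimum.

$148,375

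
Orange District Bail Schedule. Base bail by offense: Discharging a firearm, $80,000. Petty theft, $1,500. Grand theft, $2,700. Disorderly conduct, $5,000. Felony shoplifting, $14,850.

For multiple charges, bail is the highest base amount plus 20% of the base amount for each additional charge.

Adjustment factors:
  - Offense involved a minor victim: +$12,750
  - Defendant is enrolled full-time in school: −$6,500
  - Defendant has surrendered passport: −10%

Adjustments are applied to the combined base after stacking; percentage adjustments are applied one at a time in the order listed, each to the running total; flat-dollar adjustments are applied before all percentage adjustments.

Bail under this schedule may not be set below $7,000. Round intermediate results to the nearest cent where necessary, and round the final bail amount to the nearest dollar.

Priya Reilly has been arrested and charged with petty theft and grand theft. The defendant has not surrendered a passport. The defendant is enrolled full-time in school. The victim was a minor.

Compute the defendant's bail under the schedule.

Base amounts from the schedule: petty theft $1,500; grand theft $2,700.
Stacking rule: highest base plus 20% of each additional charge. Highest is grand theft at $2,700. Additional: $1,500 × 20% = $300. Combined base = $2,700 + $300 = $3,000.
Offense involved a minor victim (+$12,750 flat): $3,000 + $12,750 = $15,750.
Defendant is enrolled full-time in school (−$6,500 flat): $15,750 − $6,500 = $9,250.
$9,250 is at or above the $7,000 minimum.

$9,250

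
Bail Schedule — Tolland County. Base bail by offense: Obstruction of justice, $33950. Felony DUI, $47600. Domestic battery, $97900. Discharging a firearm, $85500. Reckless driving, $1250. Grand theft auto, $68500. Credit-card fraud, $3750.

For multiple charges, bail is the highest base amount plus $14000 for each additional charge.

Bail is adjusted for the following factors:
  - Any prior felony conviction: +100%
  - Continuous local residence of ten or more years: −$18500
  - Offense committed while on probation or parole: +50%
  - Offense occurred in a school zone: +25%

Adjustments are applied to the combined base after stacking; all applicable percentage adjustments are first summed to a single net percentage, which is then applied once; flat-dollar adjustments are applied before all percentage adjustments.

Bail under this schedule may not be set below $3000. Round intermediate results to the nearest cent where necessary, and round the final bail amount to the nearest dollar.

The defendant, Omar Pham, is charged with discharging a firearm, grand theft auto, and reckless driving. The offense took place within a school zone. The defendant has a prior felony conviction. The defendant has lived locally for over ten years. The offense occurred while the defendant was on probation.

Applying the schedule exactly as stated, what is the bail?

$261250

Base amounts from the schedule: discharging a firearm $85500; grand theft auto $68500; reckless driving $1250.
Stacking rule: highest base plus $14000 per additional charge. Highest is discharging a firearm at $85500; 2 additional charges → +$28000. Combined base = $113500.
Continuous local residence of ten or more years (−$18500 flat): $113500 − $18500 = $95000.
Net percentage adjustment: +100% +50% +25% = +175%. $95000 × 2.75 = $261250.
$261250 is at or above the $3000 minimum.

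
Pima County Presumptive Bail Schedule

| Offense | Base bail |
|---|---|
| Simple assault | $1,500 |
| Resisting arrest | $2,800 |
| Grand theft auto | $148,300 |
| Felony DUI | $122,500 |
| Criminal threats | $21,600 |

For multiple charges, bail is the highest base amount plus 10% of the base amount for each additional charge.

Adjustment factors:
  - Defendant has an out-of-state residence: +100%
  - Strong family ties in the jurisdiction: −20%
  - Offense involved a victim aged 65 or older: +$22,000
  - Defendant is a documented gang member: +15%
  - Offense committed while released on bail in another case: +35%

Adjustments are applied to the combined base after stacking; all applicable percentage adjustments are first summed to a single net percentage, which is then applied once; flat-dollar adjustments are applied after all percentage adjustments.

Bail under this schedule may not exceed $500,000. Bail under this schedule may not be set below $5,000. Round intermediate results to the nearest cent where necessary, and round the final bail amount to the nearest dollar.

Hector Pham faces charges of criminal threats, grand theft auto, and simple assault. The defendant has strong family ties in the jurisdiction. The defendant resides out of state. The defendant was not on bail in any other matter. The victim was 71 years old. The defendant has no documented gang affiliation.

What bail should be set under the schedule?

Base amounts from the schedule: criminal threats $21,600; grand theft auto $148,300; simple assault $1,500.
Stacking rule: highest base plus 10% of each additional charge. Highest is grand theft auto at $148,300. Additional: $21,600 × 10% = $2,160; $1,500 × 10% = $150. Combined base = $148,300 + $2,310 = $150,610.
Net percentage adjustment: +100% −20% = +80%. $150,610 × 1.8 = $271,098.
Offense involved a victim aged 65 or older (+$22,000 flat): $271,098 + $22,000 = $293,098.
$293,098 is within the $500,000 maximum.
$293,098 is at or above the $5,000 minimum.

$293,098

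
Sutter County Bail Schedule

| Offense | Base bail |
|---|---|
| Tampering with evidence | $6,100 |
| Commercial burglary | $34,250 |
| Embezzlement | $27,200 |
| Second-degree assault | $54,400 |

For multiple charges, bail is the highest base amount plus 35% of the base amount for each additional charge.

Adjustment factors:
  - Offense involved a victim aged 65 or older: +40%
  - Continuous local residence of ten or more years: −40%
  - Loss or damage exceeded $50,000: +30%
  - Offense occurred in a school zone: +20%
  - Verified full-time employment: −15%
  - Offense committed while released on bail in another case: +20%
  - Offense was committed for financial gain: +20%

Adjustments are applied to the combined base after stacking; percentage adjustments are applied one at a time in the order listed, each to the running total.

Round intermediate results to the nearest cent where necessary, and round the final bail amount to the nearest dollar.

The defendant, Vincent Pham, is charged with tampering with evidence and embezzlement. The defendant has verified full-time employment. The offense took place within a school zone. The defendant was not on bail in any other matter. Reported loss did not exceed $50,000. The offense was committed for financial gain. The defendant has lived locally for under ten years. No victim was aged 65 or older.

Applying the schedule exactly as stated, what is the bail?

$35,906

Base amounts from the schedule: tampering with evidence $6,100; embezzlement $27,200.
Stacking rule: highest base plus 35% of each additional charge. Highest is embezzlement at $27,200. Additional: $6,100 × 35% = $2,135. Combined base = $27,200 + $2,135 = $29,335.
Offense occurred in a school zone (+20%): $29,335 × 1.2 = $35,202.
Verified full-time employment (−15%): $35,202 × 0.85 = $29,921.70.
Offense was committed for financial gain (+20%): $29,921.70 × 1.2 = $35,906.04.
Rounded to the nearest dollar: $35,906.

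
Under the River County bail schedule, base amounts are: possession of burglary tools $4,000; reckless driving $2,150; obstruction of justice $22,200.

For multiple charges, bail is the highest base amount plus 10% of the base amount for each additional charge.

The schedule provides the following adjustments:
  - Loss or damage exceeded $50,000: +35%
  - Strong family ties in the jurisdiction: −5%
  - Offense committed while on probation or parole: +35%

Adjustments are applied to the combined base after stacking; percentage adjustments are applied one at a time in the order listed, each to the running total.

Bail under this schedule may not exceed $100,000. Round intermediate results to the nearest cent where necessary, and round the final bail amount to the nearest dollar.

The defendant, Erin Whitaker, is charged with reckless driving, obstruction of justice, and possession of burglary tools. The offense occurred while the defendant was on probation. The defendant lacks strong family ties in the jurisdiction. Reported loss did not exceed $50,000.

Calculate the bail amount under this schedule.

Base amounts from the schedule: reckless driving $2,150; obstruction of justice $22,200; possession of burglary tools $4,000.
Stacking rule: highest base plus 10% of each additional charge. Highest is obstruction of justice at $22,200. Additional: $2,150 × 10% = $215; $4,000 × 10% = $400. Combined base = $22,200 + $615 = $22,815.
Offense committed while on probation or parole (+35%): $22,815 × 1.35 = $30,800.25.
$30,800.25 is within the $100,000 maximum.
Rounded to the nearest dollar: $30,800.

$30,800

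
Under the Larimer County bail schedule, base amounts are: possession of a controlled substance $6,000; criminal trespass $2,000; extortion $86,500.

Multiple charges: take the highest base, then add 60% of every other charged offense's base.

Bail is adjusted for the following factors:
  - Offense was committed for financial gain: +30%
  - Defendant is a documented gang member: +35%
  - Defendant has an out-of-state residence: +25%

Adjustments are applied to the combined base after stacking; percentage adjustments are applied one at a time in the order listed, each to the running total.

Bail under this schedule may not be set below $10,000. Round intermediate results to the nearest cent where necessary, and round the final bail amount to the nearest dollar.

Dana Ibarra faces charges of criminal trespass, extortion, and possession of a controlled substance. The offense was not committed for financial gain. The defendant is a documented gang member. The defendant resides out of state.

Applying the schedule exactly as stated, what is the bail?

$154,069

Base amounts from the schedule: criminal trespass $2,000; extortion $86,500; possession of a controlled substance $6,000.
Stacking rule: highest base plus 60% of each additional charge. Highest is extortion at $86,500. Additional: $2,000 × 60% = $1,200; $6,000 × 60% = $3,600. Combined base = $86,500 + $4,800 = $91,300.
Defendant is a documented gang member (+35%): $91,300 × 1.35 = $123,255.
Defendant has an out-of-state residence (+25%): $123,255 × 1.25 = $154,068.75.
$154,068.75 is at or above the $10,000 minimum.
Rounded to the nearest dollar: $154,069.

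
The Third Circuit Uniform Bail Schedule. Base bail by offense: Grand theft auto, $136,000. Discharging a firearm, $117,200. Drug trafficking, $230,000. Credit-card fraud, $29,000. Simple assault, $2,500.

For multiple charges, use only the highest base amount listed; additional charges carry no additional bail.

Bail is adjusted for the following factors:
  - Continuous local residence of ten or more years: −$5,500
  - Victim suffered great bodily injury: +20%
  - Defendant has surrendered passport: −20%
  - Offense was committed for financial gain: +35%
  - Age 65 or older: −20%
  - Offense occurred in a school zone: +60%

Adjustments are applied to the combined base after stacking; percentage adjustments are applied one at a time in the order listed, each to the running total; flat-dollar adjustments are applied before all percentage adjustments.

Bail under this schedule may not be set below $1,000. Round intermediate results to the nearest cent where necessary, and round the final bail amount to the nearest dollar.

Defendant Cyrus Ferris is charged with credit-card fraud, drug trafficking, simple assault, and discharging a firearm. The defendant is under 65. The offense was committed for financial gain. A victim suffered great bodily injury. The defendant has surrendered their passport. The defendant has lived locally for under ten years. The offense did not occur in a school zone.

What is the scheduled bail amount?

Base amounts from the schedule: credit-card fraud $29,000; drug trafficking $230,000; simple assault $2,500; discharging a firearm $117,200.
Stacking rule: use the highest base only. Highest is drug trafficking at $230,000. Combined base = $230,000.
Victim suffered great bodily injury (+20%): $230,000 × 1.2 = $276,000.
Defendant has surrendered passport (−20%): $276,000 × 0.8 = $220,800.
Offense was committed for financial gain (+35%): $220,800 × 1.35 = $298,080.
$298,080 is at or above the $1,000 minimum.

$298,080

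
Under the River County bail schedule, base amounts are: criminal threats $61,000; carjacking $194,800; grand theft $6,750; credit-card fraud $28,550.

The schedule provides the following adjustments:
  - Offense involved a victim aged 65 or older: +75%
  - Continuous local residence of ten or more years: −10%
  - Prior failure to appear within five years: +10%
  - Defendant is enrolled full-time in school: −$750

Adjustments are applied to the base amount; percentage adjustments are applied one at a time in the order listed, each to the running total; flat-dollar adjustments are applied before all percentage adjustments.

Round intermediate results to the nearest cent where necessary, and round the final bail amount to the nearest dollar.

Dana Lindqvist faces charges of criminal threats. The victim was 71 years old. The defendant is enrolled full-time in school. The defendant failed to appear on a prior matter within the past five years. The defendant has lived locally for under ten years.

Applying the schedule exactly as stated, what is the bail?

Base amounts from the schedule: criminal threats $61,000.
Single charge. Combined base = $61,000.
Defendant is enrolled full-time in school (−$750 flat): $61,000 − $750 = $60,250.
Offense involved a victim aged 65 or older (+75%): $60,250 × 1.75 = $105,437.50.
Prior failure to appear within five years (+10%): $105,437.50 × 1.1 = $115,981.25.
Rounded to the nearest dollar: $115,981.

$115,981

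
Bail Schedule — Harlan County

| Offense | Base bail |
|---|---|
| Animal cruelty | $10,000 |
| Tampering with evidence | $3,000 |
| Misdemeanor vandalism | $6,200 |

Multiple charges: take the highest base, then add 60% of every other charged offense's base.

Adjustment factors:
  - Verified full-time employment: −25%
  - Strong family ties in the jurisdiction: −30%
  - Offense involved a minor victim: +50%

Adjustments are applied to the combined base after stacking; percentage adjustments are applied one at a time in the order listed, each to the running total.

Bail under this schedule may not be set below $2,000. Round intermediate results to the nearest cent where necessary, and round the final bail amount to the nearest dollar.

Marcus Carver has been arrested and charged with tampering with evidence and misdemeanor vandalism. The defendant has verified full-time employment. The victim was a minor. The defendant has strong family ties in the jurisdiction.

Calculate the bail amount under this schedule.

Base amounts from the schedule: tampering with evidence $3,000; misdemeanor vandalism $6,200.
Stacking rule: highest base plus 60% of each additional charge. Highest is misdemeanor vandalism at $6,200. Additional: $3,000 × 60% = $1,800. Combined base = $6,200 + $1,800 = $8,000.
Verified full-time employment (−25%): $8,000 × 0.75 = $6,000.
Strong family ties in the jurisdiction (−30%): $6,000 × 0.7 = $4,200.
Offense involved a minor victim (+50%): $4,200 × 1.5 = $6,300.
$6,300 is at or above the $2,000 minimum.

$6,300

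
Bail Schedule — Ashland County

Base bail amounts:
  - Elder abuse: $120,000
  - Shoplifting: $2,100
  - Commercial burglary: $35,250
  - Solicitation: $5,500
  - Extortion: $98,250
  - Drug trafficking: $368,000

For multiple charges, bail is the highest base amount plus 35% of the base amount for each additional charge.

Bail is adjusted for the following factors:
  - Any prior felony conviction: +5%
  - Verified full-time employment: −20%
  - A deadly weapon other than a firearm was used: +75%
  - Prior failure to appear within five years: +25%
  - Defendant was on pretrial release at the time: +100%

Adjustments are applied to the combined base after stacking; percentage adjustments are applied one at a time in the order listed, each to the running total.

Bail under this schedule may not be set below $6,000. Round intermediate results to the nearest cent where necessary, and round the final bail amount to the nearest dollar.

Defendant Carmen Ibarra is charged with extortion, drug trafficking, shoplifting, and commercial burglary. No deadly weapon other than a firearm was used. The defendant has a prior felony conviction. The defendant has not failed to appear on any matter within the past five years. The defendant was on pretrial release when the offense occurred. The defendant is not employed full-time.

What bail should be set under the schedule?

Base amounts from the schedule: extortion $98,250; drug trafficking $368,000; shoplifting $2,100; commercial burglary $35,250.
Stacking rule: highest base plus 35% of each additional charge. Highest is drug trafficking at $368,000. Additional: $98,250 × 35% = $34,387.50; $2,100 × 35% = $735; $35,250 × 35% = $12,337.50. Combined base = $368,000 + $47,460 = $415,460.
Any prior felony conviction (+5%): $415,460 × 1.05 = $436,233.
Defendant was on pretrial release at the time (+100%): $436,233 × 2 = $872,466.
$872,466 is at or above the $6,000 minimum.

$872,466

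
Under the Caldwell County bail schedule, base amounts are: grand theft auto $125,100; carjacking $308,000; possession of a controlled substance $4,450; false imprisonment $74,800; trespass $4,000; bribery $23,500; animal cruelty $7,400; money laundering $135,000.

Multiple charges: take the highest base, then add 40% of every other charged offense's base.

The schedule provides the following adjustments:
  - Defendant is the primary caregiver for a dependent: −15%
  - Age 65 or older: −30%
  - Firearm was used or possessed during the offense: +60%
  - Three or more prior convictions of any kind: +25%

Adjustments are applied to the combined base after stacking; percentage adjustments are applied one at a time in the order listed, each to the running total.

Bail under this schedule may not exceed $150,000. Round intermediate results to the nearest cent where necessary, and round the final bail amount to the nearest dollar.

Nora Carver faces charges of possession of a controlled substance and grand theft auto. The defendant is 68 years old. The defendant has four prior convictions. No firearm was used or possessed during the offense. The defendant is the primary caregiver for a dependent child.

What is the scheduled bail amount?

Base amounts from the schedule: possession of a controlled substance $4,450; grand theft auto $125,100.
Stacking rule: highest base plus 40% of each additional charge. Highest is grand theft auto at $125,100. Additional: $4,450 × 40% = $1,780. Combined base = $125,100 + $1,780 = $126,880.
Defendant is the primary caregiver for a dependent (−15%): $126,880 × 0.85 = $107,848.
Age 65 or older (−30%): $107,848 × 0.7 = $75,493.60.
Three or more prior convictions of any kind (+25%): $75,493.60 × 1.25 = $94,367.
$94,367 is within the $150,000 maximum.

$94,367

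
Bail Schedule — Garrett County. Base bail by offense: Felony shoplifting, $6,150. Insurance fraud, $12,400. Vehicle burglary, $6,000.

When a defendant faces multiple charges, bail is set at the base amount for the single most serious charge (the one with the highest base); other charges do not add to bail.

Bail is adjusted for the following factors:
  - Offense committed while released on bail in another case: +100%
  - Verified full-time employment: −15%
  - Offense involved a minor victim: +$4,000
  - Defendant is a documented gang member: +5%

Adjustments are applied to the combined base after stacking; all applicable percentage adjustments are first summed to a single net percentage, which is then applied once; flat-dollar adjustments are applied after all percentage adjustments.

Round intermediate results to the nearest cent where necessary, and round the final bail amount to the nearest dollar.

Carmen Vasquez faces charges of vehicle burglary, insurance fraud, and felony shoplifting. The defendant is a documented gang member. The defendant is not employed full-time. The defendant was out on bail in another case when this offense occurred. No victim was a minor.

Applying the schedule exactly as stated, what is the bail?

Base amounts from the schedule: vehicle burglary $6,000; insurance fraud $12,400; felony shoplifting $6,150.
Stacking rule: use the highest base only. Highest is insurance fraud at $12,400. Combined base = $12,400.
Net percentage adjustment: +100% +5% = +105%. $12,400 × 2.05 = $25,420.

$25,420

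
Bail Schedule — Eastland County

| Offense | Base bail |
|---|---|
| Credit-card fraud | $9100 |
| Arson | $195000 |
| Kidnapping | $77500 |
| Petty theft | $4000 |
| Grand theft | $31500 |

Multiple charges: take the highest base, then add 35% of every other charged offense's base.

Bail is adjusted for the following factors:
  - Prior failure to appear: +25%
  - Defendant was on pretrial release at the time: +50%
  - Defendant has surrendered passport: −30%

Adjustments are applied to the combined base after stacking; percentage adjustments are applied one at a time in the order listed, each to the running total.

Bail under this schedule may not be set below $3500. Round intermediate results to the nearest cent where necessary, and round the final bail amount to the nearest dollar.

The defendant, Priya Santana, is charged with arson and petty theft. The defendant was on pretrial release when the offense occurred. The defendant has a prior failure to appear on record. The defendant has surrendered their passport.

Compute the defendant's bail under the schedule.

$257775

Base amounts from the schedule: arson $195000; petty theft $4000.
Stacking rule: highest base plus 35% of each additional charge. Highest is arson at $195000. Additional: $4000 × 35% = $1400. Combined base = $195000 + $1400 = $196400.
Prior failure to appear (+25%): $196400 × 1.25 = $245500.
Defendant was on pretrial release at the time (+50%): $245500 × 1.5 = $368250.
Defendant has surrendered passport (−30%): $368250 × 0.7 = $257775.
$257775 is at or above the $3500 minimum.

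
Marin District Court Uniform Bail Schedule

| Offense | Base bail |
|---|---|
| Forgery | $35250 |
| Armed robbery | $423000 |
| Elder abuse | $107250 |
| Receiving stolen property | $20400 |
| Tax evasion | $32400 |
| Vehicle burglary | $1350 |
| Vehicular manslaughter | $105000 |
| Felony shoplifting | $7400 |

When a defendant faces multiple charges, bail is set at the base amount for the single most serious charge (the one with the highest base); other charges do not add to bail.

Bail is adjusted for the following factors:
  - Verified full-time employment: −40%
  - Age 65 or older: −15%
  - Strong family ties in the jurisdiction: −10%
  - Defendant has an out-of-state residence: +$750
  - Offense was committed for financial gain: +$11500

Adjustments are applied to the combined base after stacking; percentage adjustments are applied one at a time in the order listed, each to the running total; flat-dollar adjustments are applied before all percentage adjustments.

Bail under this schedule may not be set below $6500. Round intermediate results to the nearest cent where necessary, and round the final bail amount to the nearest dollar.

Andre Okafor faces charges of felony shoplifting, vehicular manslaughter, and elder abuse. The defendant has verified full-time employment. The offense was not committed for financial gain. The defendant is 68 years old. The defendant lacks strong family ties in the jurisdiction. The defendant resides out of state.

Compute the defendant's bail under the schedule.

$55080

Base amounts from the schedule: felony shoplifting $7400; vehicular manslaughter $105000; elder abuse $107250.
Stacking rule: use the highest base only. Highest is elder abuse at $107250. Combined base = $107250.
Defendant has an out-of-state residence (+$750 flat): $107250 + $750 = $108000.
Verified full-time employment (−40%): $108000 × 0.6 = $64800.
Age 65 or older (−15%): $64800 × 0.85 = $55080.
$55080 is at or above the $6500 minimum.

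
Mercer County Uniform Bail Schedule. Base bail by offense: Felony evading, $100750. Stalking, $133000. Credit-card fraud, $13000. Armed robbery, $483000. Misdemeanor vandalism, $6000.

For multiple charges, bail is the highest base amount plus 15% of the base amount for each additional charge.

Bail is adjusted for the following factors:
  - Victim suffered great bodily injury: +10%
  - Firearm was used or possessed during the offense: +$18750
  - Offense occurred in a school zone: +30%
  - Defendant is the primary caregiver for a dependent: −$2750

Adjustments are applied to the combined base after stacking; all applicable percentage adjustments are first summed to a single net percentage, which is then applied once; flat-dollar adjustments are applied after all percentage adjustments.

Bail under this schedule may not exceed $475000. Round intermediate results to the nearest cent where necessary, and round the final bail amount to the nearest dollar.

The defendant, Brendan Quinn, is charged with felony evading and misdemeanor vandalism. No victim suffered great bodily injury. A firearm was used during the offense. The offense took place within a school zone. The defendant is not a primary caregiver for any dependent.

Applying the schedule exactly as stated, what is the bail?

$150895

Base amounts from the schedule: felony evading $100750; misdemeanor vandalism $6000.
Stacking rule: highest base plus 15% of each additional charge. Highest is felony evading at $100750. Additional: $6000 × 15% = $900. Combined base = $100750 + $900 = $101650.
Offense occurred in a school zone (+30%): $101650 × 1.3 = $132145.
Firearm was used or possessed during the offense (+$18750 flat): $132145 + $18750 = $150895.
$150895 is within the $475000 maximum.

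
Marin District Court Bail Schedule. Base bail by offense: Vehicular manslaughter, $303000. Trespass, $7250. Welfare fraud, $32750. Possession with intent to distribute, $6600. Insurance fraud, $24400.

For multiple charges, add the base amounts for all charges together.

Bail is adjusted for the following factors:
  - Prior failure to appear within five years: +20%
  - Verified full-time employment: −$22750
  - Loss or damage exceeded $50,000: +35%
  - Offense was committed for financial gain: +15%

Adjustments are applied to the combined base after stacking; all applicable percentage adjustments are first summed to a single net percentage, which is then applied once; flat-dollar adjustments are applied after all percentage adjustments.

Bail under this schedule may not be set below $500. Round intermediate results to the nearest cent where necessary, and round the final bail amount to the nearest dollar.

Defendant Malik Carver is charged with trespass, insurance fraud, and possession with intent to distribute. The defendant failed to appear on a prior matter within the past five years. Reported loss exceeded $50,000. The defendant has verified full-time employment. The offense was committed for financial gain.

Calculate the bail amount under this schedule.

$42275

Base amounts from the schedule: trespass $7250; insurance fraud $24400; possession with intent to distribute $6600.
Stacking rule: sum of all bases. $7250 + $24400 + $6600 = $38250.
Net percentage adjustment: +20% +35% +15% = +70%. $38250 × 1.7 = $65025.
Verified full-time employment (−$22750 flat): $65025 − $22750 = $42275.
$42275 is at or above the $500 minimum.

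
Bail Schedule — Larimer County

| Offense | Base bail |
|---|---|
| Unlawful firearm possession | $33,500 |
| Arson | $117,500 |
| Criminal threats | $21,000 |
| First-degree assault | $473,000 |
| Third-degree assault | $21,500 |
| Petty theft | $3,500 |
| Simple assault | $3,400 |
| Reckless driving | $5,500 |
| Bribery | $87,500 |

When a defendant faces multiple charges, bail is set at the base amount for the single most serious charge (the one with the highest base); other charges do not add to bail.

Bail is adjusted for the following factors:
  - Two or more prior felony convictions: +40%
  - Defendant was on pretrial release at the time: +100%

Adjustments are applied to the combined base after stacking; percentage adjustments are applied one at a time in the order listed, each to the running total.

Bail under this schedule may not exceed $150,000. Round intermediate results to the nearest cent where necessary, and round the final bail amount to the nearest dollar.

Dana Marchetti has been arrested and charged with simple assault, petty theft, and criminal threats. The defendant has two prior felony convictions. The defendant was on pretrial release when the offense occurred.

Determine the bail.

Base amounts from the schedule: simple assault $3,400; petty theft $3,500; criminal threats $21,000.
Stacking rule: use the highest base only. Highest is criminal threats at $21,000. Combined base = $21,000.
Two or more prior felony convictions (+40%): $21,000 × 1.4 = $29,400.
Defendant was on pretrial release at the time (+100%): $29,400 × 2 = $58,800.
$58,800 is within the $150,000 maximum.

$58,800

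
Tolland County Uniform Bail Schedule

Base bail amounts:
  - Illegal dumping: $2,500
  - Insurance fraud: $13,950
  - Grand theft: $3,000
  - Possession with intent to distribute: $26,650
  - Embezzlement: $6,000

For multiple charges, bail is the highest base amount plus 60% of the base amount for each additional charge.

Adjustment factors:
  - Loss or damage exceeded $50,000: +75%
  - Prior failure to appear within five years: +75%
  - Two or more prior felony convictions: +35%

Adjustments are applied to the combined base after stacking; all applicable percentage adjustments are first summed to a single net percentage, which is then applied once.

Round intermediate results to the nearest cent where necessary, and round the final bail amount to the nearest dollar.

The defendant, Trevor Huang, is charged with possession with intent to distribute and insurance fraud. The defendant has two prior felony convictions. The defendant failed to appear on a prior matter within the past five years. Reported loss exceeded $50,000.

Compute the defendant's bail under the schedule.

$99,807

Base amounts from the schedule: possession with intent to distribute $26,650; insurance fraud $13,950.
Stacking rule: highest base plus 60% of each additional charge. Highest is possession with intent to distribute at $26,650. Additional: $13,950 × 60% = $8,370. Combined base = $26,650 + $8,370 = $35,020.
Net percentage adjustment: +75% +75% +35% = +185%. $35,020 × 2.85 = $99,807.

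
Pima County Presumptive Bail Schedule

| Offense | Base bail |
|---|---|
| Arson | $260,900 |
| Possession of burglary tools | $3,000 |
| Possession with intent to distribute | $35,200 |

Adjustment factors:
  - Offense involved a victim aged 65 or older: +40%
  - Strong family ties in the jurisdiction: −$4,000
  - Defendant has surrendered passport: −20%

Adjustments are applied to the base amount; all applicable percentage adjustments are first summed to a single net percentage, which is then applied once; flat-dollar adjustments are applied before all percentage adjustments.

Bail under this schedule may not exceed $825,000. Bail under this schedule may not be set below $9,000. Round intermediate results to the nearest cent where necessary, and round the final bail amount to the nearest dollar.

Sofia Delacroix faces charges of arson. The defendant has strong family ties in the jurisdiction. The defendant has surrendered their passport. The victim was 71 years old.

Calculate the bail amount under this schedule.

Base amounts from the schedule: arson $260,900.
Single charge. Combined base = $260,900.
Strong family ties in the jurisdiction (−$4,000 flat): $260,900 − $4,000 = $256,900.
Net percentage adjustment: +40% −20% = +20%. $256,900 × 1.2 = $308,280.
$308,280 is within the $825,000 maximum.
$308,280 is at or above the $9,000 minimum.

$308,280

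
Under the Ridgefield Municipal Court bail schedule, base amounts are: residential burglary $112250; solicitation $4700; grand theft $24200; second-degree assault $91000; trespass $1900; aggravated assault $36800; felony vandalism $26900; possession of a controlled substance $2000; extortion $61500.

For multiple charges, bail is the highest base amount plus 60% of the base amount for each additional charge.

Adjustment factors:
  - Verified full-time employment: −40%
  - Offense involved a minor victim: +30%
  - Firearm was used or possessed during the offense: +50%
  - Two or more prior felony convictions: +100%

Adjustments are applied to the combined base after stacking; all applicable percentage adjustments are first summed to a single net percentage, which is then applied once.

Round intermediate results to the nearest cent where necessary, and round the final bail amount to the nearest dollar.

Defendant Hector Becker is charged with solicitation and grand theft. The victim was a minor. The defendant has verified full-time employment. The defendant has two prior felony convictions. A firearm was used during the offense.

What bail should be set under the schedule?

Base amounts from the schedule: solicitation $4700; grand theft $24200.
Stacking rule: highest base plus 60% of each additional charge. Highest is grand theft at $24200. Additional: $4700 × 60% = $2820. Combined base = $24200 + $2820 = $27020.
Net percentage adjustment: −40% +30% +50% +100% = +140%. $27020 × 2.4 = $64848.

$64848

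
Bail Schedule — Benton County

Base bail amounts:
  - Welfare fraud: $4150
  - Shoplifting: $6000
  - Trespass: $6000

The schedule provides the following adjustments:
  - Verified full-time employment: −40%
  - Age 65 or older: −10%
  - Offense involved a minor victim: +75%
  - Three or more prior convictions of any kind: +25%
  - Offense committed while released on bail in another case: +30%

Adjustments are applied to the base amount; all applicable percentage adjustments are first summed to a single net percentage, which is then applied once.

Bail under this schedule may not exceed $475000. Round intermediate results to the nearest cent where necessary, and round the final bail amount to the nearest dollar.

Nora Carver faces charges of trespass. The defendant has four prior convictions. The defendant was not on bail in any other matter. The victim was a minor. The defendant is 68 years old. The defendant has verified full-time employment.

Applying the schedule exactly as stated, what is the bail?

$9000

Base amounts from the schedule: trespass $6000.
Single charge. Combined base = $6000.
Net percentage adjustment: −40% −10% +75% +25% = +50%. $6000 × 1.5 = $9000.
$9000 is within the $475000 maximum.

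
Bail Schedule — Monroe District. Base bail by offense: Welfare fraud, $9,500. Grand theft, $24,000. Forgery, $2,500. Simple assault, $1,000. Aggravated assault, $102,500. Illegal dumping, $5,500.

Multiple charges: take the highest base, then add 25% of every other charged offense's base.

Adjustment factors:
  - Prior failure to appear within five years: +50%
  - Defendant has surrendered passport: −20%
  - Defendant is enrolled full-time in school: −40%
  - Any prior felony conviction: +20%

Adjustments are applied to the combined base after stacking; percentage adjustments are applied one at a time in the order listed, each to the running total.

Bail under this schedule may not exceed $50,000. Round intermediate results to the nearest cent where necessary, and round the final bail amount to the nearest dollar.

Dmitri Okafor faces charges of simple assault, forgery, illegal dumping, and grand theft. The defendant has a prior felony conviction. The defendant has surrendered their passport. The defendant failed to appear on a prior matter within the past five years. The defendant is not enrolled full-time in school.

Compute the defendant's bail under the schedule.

$37,800

Base amounts from the schedule: simple assault $1,000; forgery $2,500; illegal dumping $5,500; grand theft $24,000.
Stacking rule: highest base plus 25% of each additional charge. Highest is grand theft at $24,000. Additional: $1,000 × 25% = $250; $2,500 × 25% = $625; $5,500 × 25% = $1,375. Combined base = $24,000 + $2,250 = $26,250.
Prior failure to appear within five years (+50%): $26,250 × 1.5 = $39,375.
Defendant has surrendered passport (−20%): $39,375 × 0.8 = $31,500.
Any prior felony conviction (+20%): $31,500 × 1.2 = $37,800.
$37,800 is within the $50,000 maximum.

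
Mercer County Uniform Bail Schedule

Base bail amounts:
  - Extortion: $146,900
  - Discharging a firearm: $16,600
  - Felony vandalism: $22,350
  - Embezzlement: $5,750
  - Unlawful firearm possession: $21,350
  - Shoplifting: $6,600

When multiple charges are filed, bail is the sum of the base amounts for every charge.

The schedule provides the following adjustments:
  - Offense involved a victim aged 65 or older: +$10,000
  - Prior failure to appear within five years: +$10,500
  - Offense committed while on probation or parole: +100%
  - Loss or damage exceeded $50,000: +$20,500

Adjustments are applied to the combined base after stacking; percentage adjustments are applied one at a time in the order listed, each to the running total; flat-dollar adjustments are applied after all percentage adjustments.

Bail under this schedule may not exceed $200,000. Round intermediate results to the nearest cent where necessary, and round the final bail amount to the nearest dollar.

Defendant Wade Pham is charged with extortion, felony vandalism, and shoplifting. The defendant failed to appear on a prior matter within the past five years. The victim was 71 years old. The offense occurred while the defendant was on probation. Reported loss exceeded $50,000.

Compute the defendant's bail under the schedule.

$200,000

Base amounts from the schedule: extortion $146,900; felony vandalism $22,350; shoplifting $6,600.
Stacking rule: sum of all bases. $146,900 + $22,350 + $6,600 = $175,850.
Offense committed while on probation or parole (+100%): $175,850 × 2 = $351,700.
Offense involved a victim aged 65 or older (+$10,000 flat): $351,700 + $10,000 = $361,700.
Prior failure to appear within five years (+$10,500 flat): $361,700 + $10,500 = $372,200.
Loss or damage exceeded $50,000 (+$20,500 flat): $372,200 + $20,500 = $392,700.
Result $392,700 exceeds the maximum of $200,000; bail is capped at $200,000.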